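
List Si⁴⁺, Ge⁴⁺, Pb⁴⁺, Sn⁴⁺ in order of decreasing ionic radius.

Pb⁴⁺ > Sn⁴⁺ > Ge⁴⁺ > Si⁴⁺

These ions sit in one column with identical charge. Each step down the periodic table adds a principal shell, increasing the radius.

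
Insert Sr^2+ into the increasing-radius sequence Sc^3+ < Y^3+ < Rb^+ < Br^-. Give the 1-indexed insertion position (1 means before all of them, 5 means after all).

First list Z and electron count for each: Sc^3+: 18 e⁻, Z=21, Y^3+: 36 e⁻, Z=39, Sr^2+: 36 e⁻, Z=38, Rb^+: 36 e⁻, Z=37, Br^-: 36 e⁻, Z=35. Sc^3+ < Y^3+ (same group, 1 shell fewer); Y^3+ < Sr^2+ (both 36 e⁻, Z=39>38); Sr^2+ < Rb^+ (isoelectronic, higher Z=38 is smaller); Rb^+ < Br^- (both 36 e⁻, Z=37>35).
Putting Sr^2+ in gives Sc^3+ < Y^3+ < Sr^2+ < Rb^+ < Br^-; it lands at slot 3.

3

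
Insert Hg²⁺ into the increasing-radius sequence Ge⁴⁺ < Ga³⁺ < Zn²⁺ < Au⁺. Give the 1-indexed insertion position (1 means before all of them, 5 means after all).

4

Ge⁴⁺ (Z=32, 28 e⁻), Ga³⁺ (Z=31, 28 e⁻), Zn²⁺ (Z=30, 28 e⁻), Hg²⁺ (Z=80, 78 e⁻), Au⁺ (Z=79, 78 e⁻). Ge⁴⁺ < Ga³⁺ (isoelectronic, higher Z=32 is smaller); Ga³⁺ < Zn²⁺ (isoelectronic, higher Z=31 is smaller); Zn²⁺ < Hg²⁺ (same group, period 4 vs 6); Hg²⁺ < Au⁺ (both 78 e⁻, Z=80>79).
The complete sequence is Ge⁴⁺ < Ga³⁺ < Zn²⁺ < Hg²⁺ < Au⁺. Hg²⁺ sits at position 4.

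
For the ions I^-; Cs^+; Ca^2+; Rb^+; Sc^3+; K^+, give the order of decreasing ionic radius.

I^- > Cs^+ > Rb^+ > K^+ > Ca^2+ > Sc^3+

Sc^3+ (Z=21, 18 e⁻), Ca^2+ (Z=20, 18 e⁻), K^+ (Z=19, 18 e⁻), Rb^+ (Z=37, 36 e⁻), Cs^+ (Z=55, 54 e⁻), I^- (Z=53, 54 e⁻). Sc^3+ < Ca^2+ (isoelectronic, higher Z=21 is smaller); Ca^2+ < K^+ (isoelectronic, higher Z=20 is smaller); K^+ < Rb^+ (same group, period 4 vs 5); Rb^+ < Cs^+ (same group, period 5 vs 6); Cs^+ < I^- (both 54 e⁻, Z=55>53).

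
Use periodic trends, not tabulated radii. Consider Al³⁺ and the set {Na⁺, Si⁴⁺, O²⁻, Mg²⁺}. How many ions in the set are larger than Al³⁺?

Isoelectronic series (10 e⁻ each). Size is set by nuclear charge: more protons means a smaller ion. Si⁴⁺ (Z=14), Al³⁺ (Z=13), Mg²⁺ (Z=12), Na⁺ (Z=11), O²⁻ (Z=8).
Ordering all of them (including Al³⁺) by radius gives Si⁴⁺ < Al³⁺ < Mg²⁺ < Na⁺ < O²⁻. That's 3.

3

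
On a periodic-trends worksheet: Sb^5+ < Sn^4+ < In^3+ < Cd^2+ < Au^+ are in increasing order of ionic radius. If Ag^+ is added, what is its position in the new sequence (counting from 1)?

Electron counts and nuclear charges: Sb^5+ has 46 e⁻ (Z=51), Sn^4+ has 46 e⁻ (Z=50), In^3+ has 46 e⁻ (Z=49), Cd^2+ has 46 e⁻ (Z=48), Ag^+ has 46 e⁻ (Z=47), Au^+ has 78 e⁻ (Z=79). Sb^5+ < Sn^4+ (both 46 e⁻, Z=51>50); Sn^4+ < In^3+ (isoelectronic, higher Z=50 is smaller); In^3+ < Cd^2+ (isoelectronic, higher Z=49 is smaller); Cd^2+ < Ag^+ (isoelectronic, higher Z=48 is smaller); Ag^+ < Au^+ (same group, period 5 vs 6).
With Ag^+ included the full order is Sb^5+ < Sn^4+ < In^3+ < Cd^2+ < Ag^+ < Au^+, so it takes position 5.

5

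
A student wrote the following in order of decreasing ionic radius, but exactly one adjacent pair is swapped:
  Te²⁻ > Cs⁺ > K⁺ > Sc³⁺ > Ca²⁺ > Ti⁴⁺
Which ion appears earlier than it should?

Check each adjacent pair. Sc³⁺ and Ca²⁺ are reversed: both have 18 electrons but Z(Sc)=21 > Z(Ca)=20, so Sc³⁺ should be the smaller of the two. No other neighbouring pair contradicts the periodic trends, so Sc³⁺ is the ion listed too early.

Sc³⁺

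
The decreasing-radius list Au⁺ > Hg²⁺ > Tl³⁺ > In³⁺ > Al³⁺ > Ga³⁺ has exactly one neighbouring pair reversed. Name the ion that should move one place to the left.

The pair Al³⁺, Ga³⁺ is the wrong way round — both in group 13 with the same charge; Al³⁺ (period 3) has the smaller radius. All other adjacent pairs agree with periodic trends, so Ga³⁺ is the misplaced ion.

Ga³⁺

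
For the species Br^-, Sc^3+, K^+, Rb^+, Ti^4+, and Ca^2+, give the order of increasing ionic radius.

Ti^4+ < Sc^3+ < Ca^2+ < K^+ < Rb^+ < Br^-

First list Z and electron count for each: Ti^4+ (Z=22, 18 e⁻), Sc^3+ (Z=21, 18 e⁻), Ca^2+ (Z=20, 18 e⁻), K^+ (Z=19, 18 e⁻), Rb^+ (Z=37, 36 e⁻), Br^- (Z=35, 36 e⁻). Ti^4+ < Sc^3+ (isoelectronic, higher Z=22 is smaller); Sc^3+ < Ca^2+ (both 18 e⁻, Z=21>20); Ca^2+ < K^+ (both 18 e⁻, Z=20>19); K^+ < Rb^+ (same group, period 4 vs 5); Rb^+ < Br^- (both 36 e⁻, Z=37>35).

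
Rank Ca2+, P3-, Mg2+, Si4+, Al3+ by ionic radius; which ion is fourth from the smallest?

Ca2+

Work out protons and electrons: Si4+: 10 e⁻, Z=14, Al3+: 10 e⁻, Z=13, Mg2+: 10 e⁻, Z=12, Ca2+: 18 e⁻, Z=20, P3-: 18 e⁻, Z=15. Si4+ < Al3+ (isoelectronic, higher Z=14 is smaller); Al3+ < Mg2+ (isoelectronic, higher Z=13 is smaller); Mg2+ < Ca2+ (same group, 1 shell fewer); Ca2+ < P3- (both 18 e⁻, Z=20>15).
So the order is Si4+ < Al3+ < Mg2+ < Ca2+ < P3-; the 4th-smallest ion is Ca2+.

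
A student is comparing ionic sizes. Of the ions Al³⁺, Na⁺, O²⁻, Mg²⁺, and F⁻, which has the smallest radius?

Al³⁺

Each ion has 10 electrons. The ranking follows nuclear charge in reverse — greater Z gives a smaller radius. Al³⁺ (Z=13), Mg²⁺ (Z=12), Na⁺ (Z=11), F⁻ (Z=9), O²⁻ (Z=8).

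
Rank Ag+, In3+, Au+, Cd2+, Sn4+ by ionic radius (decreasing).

Au+ > Ag+ > Cd2+ > In3+ > Sn4+

Work out protons and electrons: Sn4+: 46 e⁻, Z=50, In3+: 46 e⁻, Z=49, Cd2+: 46 e⁻, Z=48, Ag+: 46 e⁻, Z=47, Au+: 78 e⁻, Z=79. Sn4+ < In3+ (isoelectronic, higher Z=50 is smaller); In3+ < Cd2+ (isoelectronic, higher Z=49 is smaller); Cd2+ < Ag+ (both 46 e⁻, Z=48>47); Ag+ < Au+ (same group, period 5 vs 6).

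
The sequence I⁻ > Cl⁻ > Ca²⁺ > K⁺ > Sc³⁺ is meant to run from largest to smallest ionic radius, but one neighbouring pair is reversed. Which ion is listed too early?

Compare adjacent ions: they are isoelectronic (18 e⁻) and Ca has more protons than K (20 vs 19), making Ca²⁺ smaller — yet in this decreasing list Ca²⁺ sits before K⁺. Nothing else is reversed, so Ca²⁺ should move one place to the right.

Ca²⁺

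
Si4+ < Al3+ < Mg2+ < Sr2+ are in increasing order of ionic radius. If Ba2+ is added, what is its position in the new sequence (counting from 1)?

5

Electron counts and nuclear charges: Si4+ (Z=14, 10 e⁻), Al3+ (Z=13, 10 e⁻), Mg2+ (Z=12, 10 e⁻), Sr2+ (Z=38, 36 e⁻), Ba2+ (Z=56, 54 e⁻). Si4+ < Al3+ (isoelectronic, higher Z=14 is smaller); Al3+ < Mg2+ (isoelectronic, higher Z=13 is smaller); Mg2+ < Sr2+ (same group, 2 shells fewer); Sr2+ < Ba2+ (same group, 1 shell fewer).
Putting Ba2+ in gives Si4+ < Al3+ < Mg2+ < Sr2+ < Ba2+; it lands at slot 5.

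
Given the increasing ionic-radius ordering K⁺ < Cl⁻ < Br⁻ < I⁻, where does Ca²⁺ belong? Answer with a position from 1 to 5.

Electron counts and nuclear charges: Ca²⁺: 18 e⁻, Z=20, K⁺: 18 e⁻, Z=19, Cl⁻: 18 e⁻, Z=17, Br⁻: 36 e⁻, Z=35, I⁻: 54 e⁻, Z=53. Ca²⁺ < K⁺ (both 18 e⁻, Z=20>19); K⁺ < Cl⁻ (both 18 e⁻, Z=19>17); Cl⁻ < Br⁻ (same group, period 3 vs 4); Br⁻ < I⁻ (same group, period 4 vs 5).
The complete sequence is Ca²⁺ < K⁺ < Cl⁻ < Br⁻ < I⁻. Ca²⁺ sits at position 1.

1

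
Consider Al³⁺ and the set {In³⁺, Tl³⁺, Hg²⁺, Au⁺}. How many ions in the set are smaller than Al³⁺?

0

First list Z and electron count for each: Al³⁺ has 10 e⁻ (Z=13), In³⁺ has 46 e⁻ (Z=49), Tl³⁺ has 78 e⁻ (Z=81), Hg²⁺ has 78 e⁻ (Z=80), Au⁺ has 78 e⁻ (Z=79). Al³⁺ < In³⁺ (same group, 2 shells fewer); In³⁺ < Tl³⁺ (same group, 1 shell fewer); Tl³⁺ < Hg²⁺ (both 78 e⁻, Z=81>80); Hg²⁺ < Au⁺ (isoelectronic, higher Z=80 is smaller).
Ordering all of them (including Al³⁺) by radius gives Al³⁺ < In³⁺ < Tl³⁺ < Hg²⁺ < Au⁺. Count: 0.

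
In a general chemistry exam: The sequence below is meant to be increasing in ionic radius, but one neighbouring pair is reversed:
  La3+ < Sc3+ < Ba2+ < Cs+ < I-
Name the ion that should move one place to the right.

Compare adjacent ions: same group and charge — period 4 sits above period 6, so Sc3+ is smaller — yet in this increasing list La3+ sits before Sc3+. Nothing else is reversed, so La3+ should move one place to the right.

La3+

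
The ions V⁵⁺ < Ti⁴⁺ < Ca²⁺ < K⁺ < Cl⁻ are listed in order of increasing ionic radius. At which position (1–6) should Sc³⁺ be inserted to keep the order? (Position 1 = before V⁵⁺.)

3

These species are isoelectronic with 18 electrons. The only difference is the number of protons: V⁵⁺ (Z=23), Ti⁴⁺ (Z=22), Sc³⁺ (Z=21), Ca²⁺ (Z=20), K⁺ (Z=19), Cl⁻ (Z=17). The strongest nuclear pull (V⁵⁺) gives the smallest ion.
Putting Sc³⁺ in gives V⁵⁺ < Ti⁴⁺ < Sc³⁺ < Ca²⁺ < K⁺ < Cl⁻; it lands at slot 3.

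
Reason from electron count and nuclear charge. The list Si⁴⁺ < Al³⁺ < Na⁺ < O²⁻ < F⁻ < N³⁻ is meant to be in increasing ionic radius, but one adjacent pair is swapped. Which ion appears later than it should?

Check each adjacent pair. O²⁻ and F⁻ are reversed: they are isoelectronic (10 e⁻) and F has more protons than O (9 vs 8), making F⁻ smaller. No other neighbouring pair contradicts the periodic trends, so F⁻ is the ion listed too late.

F⁻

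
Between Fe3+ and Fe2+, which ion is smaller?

Fe3+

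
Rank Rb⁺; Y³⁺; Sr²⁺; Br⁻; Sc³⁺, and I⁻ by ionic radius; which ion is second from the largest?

Br⁻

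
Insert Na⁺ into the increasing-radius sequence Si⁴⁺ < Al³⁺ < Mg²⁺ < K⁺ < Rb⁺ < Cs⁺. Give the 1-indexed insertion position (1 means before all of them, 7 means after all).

Work out protons and electrons: Si⁴⁺: 10 e⁻, Z=14, Al³⁺: 10 e⁻, Z=13, Mg²⁺: 10 e⁻, Z=12, Na⁺: 10 e⁻, Z=11, K⁺: 18 e⁻, Z=19, Rb⁺: 36 e⁻, Z=37, Cs⁺: 54 e⁻, Z=55. Si⁴⁺ < Al³⁺ (isoelectronic, higher Z=14 is smaller); Al³⁺ < Mg²⁺ (isoelectronic, higher Z=13 is smaller); Mg²⁺ < Na⁺ (isoelectronic, higher Z=12 is smaller); Na⁺ < K⁺ (same group, 1 shell fewer); K⁺ < Rb⁺ (same group, 1 shell fewer); Rb⁺ < Cs⁺ (same group, period 5 vs 6).
The complete sequence is Si⁴⁺ < Al³⁺ < Mg²⁺ < Na⁺ < K⁺ < Rb⁺ < Cs⁺. Na⁺ sits at position 4.

4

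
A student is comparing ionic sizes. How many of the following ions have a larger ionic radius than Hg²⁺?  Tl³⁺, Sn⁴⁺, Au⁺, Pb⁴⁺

1

Sn⁴⁺ (Z=50, 46 e⁻), Pb⁴⁺ (Z=82, 78 e⁻), Tl³⁺ (Z=81, 78 e⁻), Hg²⁺ (Z=80, 78 e⁻), Au⁺ (Z=79, 78 e⁻). Sn⁴⁺ < Pb⁴⁺ (same group, 1 shell fewer); Pb⁴⁺ < Tl³⁺ (isoelectronic, higher Z=82 is smaller); Tl³⁺ < Hg²⁺ (isoelectronic, higher Z=81 is smaller); Hg²⁺ < Au⁺ (both 78 e⁻, Z=80>79).
Relative to Hg²⁺, the ions that are larger are Au⁺. That's 1.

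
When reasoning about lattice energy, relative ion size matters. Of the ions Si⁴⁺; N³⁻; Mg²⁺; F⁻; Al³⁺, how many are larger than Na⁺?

2

All of these have 10 electrons (isoelectronic). With the same electron cloud, the ion with the most protons pulls it in tightest. Nuclear charges: Si⁴⁺ (Z=14), Al³⁺ (Z=13), Mg²⁺ (Z=12), Na⁺ (Z=11), F⁻ (Z=9), N³⁻ (Z=7). Highest Z is smallest.
Overall: Si⁴⁺ < Al³⁺ < Mg²⁺ < Na⁺ < F⁻ < N³⁻. Na⁺ has 3 below it and 2 above. Count: 2.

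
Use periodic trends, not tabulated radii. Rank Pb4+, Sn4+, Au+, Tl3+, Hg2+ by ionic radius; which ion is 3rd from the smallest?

Tl3+

Work out protons and electrons: Sn4+ (Z=50, 46 e⁻), Pb4+ (Z=82, 78 e⁻), Tl3+ (Z=81, 78 e⁻), Hg2+ (Z=80, 78 e⁻), Au+ (Z=79, 78 e⁻). Sn4+ < Pb4+ (same group, period 5 vs 6); Pb4+ < Tl3+ (both 78 e⁻, Z=82>81); Tl3+ < Hg2+ (isoelectronic, higher Z=81 is smaller); Hg2+ < Au+ (both 78 e⁻, Z=80>79).
Full ascending order: Sn4+ < Pb4+ < Tl3+ < Hg2+ < Au+. Counting from the smallest, position 3 is Tl3+.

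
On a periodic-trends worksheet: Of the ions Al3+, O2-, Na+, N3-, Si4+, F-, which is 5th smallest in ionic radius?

All of these have 10 electrons (isoelectronic). With the same electron cloud, the ion with the most protons pulls it in tightest. Nuclear charges: Si4+ (Z=14), Al3+ (Z=13), Na+ (Z=11), F- (Z=9), O2- (Z=8), N3- (Z=7). Highest Z is smallest.
Full ascending order: Si4+ < Al3+ < Na+ < F- < O2- < N3-. Counting from the smallest, position 5 is O2-.

O2-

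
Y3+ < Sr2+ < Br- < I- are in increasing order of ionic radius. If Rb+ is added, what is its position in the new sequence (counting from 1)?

First list Z and electron count for each: Y3+ has 36 e⁻ (Z=39), Sr2+ has 36 e⁻ (Z=38), Rb+ has 36 e⁻ (Z=37), Br- has 36 e⁻ (Z=35), I- has 54 e⁻ (Z=53). Y3+ < Sr2+ (isoelectronic, higher Z=39 is smaller); Sr2+ < Rb+ (isoelectronic, higher Z=38 is smaller); Rb+ < Br- (both 36 e⁻, Z=37>35); Br- < I- (same group, period 4 vs 5).
With Rb+ included the full order is Y3+ < Sr2+ < Rb+ < Br- < I-, so it takes position 3.

3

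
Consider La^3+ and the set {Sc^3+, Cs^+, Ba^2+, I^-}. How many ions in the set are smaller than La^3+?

1

Work out protons and electrons: Sc^3+: 18 e⁻, Z=21, La^3+: 54 e⁻, Z=57, Ba^2+: 54 e⁻, Z=56, Cs^+: 54 e⁻, Z=55, I^-: 54 e⁻, Z=53. Sc^3+ < La^3+ (same group, 2 shells fewer); La^3+ < Ba^2+ (isoelectronic, higher Z=57 is smaller); Ba^2+ < Cs^+ (isoelectronic, higher Z=56 is smaller); Cs^+ < I^- (isoelectronic, higher Z=55 is smaller).
Relative to La^3+, the ions that are smaller are Sc^3+. Count: 1.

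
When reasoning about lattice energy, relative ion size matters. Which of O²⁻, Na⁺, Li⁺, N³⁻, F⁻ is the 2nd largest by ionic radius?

Tabulating Z and e⁻: Li⁺ has 2 e⁻ (Z=3), Na⁺ has 10 e⁻ (Z=11), F⁻ has 10 e⁻ (Z=9), O²⁻ has 10 e⁻ (Z=8), N³⁻ has 10 e⁻ (Z=7). Li⁺ < Na⁺ (same group, 1 shell fewer); Na⁺ < F⁻ (both 10 e⁻, Z=11>9); F⁻ < O²⁻ (both 10 e⁻, Z=9>8); O²⁻ < N³⁻ (both 10 e⁻, Z=8>7).
So the order is Li⁺ < Na⁺ < F⁻ < O²⁻ < N³⁻; the 2nd-largest ion is O²⁻.

O²⁻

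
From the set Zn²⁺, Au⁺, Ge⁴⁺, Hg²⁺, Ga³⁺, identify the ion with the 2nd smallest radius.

Work out protons and electrons: Ge⁴⁺: 28 e⁻, Z=32, Ga³⁺: 28 e⁻, Z=31, Zn²⁺: 28 e⁻, Z=30, Hg²⁺: 78 e⁻, Z=80, Au⁺: 78 e⁻, Z=79. Ge⁴⁺ < Ga³⁺ (both 28 e⁻, Z=32>31); Ga³⁺ < Zn²⁺ (both 28 e⁻, Z=31>30); Zn²⁺ < Hg²⁺ (same group, period 4 vs 6); Hg²⁺ < Au⁺ (both 78 e⁻, Z=80>79).
Full ascending order: Ge⁴⁺ < Ga³⁺ < Zn²⁺ < Hg²⁺ < Au⁺. Counting from the smallest, position 2 is Ga³⁺.

Ga³⁺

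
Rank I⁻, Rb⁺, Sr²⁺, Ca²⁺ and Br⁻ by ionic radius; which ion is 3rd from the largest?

Rb⁺

Tabulating Z and e⁻: Ca²⁺ has 18 e⁻ (Z=20), Sr²⁺ has 36 e⁻ (Z=38), Rb⁺ has 36 e⁻ (Z=37), Br⁻ has 36 e⁻ (Z=35), I⁻ has 54 e⁻ (Z=53). Ca²⁺ < Sr²⁺ (same group, period 4 vs 5); Sr²⁺ < Rb⁺ (isoelectronic, higher Z=38 is smaller); Rb⁺ < Br⁻ (both 36 e⁻, Z=37>35); Br⁻ < I⁻ (same group, period 4 vs 5).
So the order is Ca²⁺ < Sr²⁺ < Rb⁺ < Br⁻ < I⁻; the 3rd-largest ion is Rb⁺.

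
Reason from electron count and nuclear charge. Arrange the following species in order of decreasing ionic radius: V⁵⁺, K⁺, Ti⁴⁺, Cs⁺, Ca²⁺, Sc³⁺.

Electron counts and nuclear charges: V⁵⁺ (Z=23, 18 e⁻), Ti⁴⁺ (Z=22, 18 e⁻), Sc³⁺ (Z=21, 18 e⁻), Ca²⁺ (Z=20, 18 e⁻), K⁺ (Z=19, 18 e⁻), Cs⁺ (Z=55, 54 e⁻). V⁵⁺ < Ti⁴⁺ (isoelectronic, higher Z=23 is smaller); Ti⁴⁺ < Sc³⁺ (isoelectronic, higher Z=22 is smaller); Sc³⁺ < Ca²⁺ (both 18 e⁻, Z=21>20); Ca²⁺ < K⁺ (isoelectronic, higher Z=20 is smaller); K⁺ < Cs⁺ (same group, 2 shells fewer).

Cs⁺ > K⁺ > Ca²⁺ > Sc³⁺ > Ti⁴⁺ > V⁵⁺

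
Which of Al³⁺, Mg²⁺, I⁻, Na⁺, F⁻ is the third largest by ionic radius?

Al³⁺ (Z=13, 10 e⁻), Mg²⁺ (Z=12, 10 e⁻), Na⁺ (Z=11, 10 e⁻), F⁻ (Z=9, 10 e⁻), I⁻ (Z=53, 54 e⁻). Al³⁺ < Mg²⁺ (isoelectronic, higher Z=13 is smaller); Mg²⁺ < Na⁺ (both 10 e⁻, Z=12>11); Na⁺ < F⁻ (isoelectronic, higher Z=11 is smaller); F⁻ < I⁻ (same group, 3 shells fewer).
That gives Al³⁺ < Mg²⁺ < Na⁺ < F⁻ < I⁻. From the largest end, number 3 is Na⁺.

Na⁺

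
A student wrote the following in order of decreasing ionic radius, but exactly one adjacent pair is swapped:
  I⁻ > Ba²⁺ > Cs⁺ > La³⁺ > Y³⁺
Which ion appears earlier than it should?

Ba²⁺

The pair Ba²⁺, Cs⁺ is the wrong way round — both have 54 electrons but Z(Ba)=56 > Z(Cs)=55, so Ba²⁺ should be the smaller of the two. All other adjacent pairs agree with periodic trends, so Ba²⁺ is the misplaced ion.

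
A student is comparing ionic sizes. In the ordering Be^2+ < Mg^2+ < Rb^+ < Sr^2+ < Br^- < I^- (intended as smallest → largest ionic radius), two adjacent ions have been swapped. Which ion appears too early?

Rb^+

The pair Rb^+, Sr^2+ is the wrong way round — both have 36 electrons but Z(Sr)=38 > Z(Rb)=37, so Sr^2+ should be the smaller of the two. All other adjacent pairs agree with periodic trends, so Rb^+ is the misplaced ion.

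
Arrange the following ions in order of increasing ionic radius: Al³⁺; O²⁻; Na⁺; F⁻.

These species are isoelectronic with 10 electrons. The only difference is the number of protons: Al³⁺ (Z=13), Na⁺ (Z=11), F⁻ (Z=9), O²⁻ (Z=8). The strongest nuclear pull (Al³⁺) gives the smallest ion.

Al³⁺ < Na⁺ < F⁻ < O²⁻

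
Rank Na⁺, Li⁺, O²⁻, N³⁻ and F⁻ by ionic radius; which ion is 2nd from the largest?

O²⁻

First list Z and electron count for each: Li⁺: 2 e⁻, Z=3, Na⁺: 10 e⁻, Z=11, F⁻: 10 e⁻, Z=9, O²⁻: 10 e⁻, Z=8, N³⁻: 10 e⁻, Z=7. Li⁺ < Na⁺ (same group, 1 shell fewer); Na⁺ < F⁻ (isoelectronic, higher Z=11 is smaller); F⁻ < O²⁻ (both 10 e⁻, Z=9>8); O²⁻ < N³⁻ (isoelectronic, higher Z=8 is smaller).
That gives Li⁺ < Na⁺ < F⁻ < O²⁻ < N³⁻. From the largest end, number 2 is O²⁻.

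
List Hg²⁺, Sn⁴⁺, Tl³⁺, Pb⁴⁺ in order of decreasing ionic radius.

Hg²⁺ > Tl³⁺ > Pb⁴⁺ > Sn⁴⁺

Tabulating Z and e⁻: Sn⁴⁺ (Z=50, 46 e⁻), Pb⁴⁺ (Z=82, 78 e⁻), Tl³⁺ (Z=81, 78 e⁻), Hg²⁺ (Z=80, 78 e⁻). Sn⁴⁺ < Pb⁴⁺ (same group, period 5 vs 6); Pb⁴⁺ < Tl³⁺ (isoelectronic, higher Z=82 is smaller); Tl³⁺ < Hg²⁺ (both 78 e⁻, Z=81>80).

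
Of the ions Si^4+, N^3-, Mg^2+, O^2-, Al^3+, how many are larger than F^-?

2

Isoelectronic series (10 e⁻ each). Size is set by nuclear charge: more protons means a smaller ion. Si^4+ (Z=14), Al^3+ (Z=13), Mg^2+ (Z=12), F^- (Z=9), O^2- (Z=8), N^3- (Z=7).
Ordering all of them (including F^-) by radius gives Si^4+ < Al^3+ < Mg^2+ < F^- < O^2- < N^3-. Count: 2.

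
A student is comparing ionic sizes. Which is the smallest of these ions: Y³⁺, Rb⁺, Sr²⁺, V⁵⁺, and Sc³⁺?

V⁵⁺

Tabulating Z and e⁻: V⁵⁺: 18 e⁻, Z=23, Sc³⁺: 18 e⁻, Z=21, Y³⁺: 36 e⁻, Z=39, Sr²⁺: 36 e⁻, Z=38, Rb⁺: 36 e⁻, Z=37. V⁵⁺ < Sc³⁺ (both 18 e⁻, Z=23>21); Sc³⁺ < Y³⁺ (same group, 1 shell fewer); Y³⁺ < Sr²⁺ (both 36 e⁻, Z=39>38); Sr²⁺ < Rb⁺ (both 36 e⁻, Z=38>37).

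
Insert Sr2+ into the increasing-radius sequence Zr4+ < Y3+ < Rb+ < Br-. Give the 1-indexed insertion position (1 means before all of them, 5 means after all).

3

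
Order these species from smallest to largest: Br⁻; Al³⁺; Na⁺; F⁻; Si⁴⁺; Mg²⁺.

Si⁴⁺ < Al³⁺ < Mg²⁺ < Na⁺ < F⁻ < Br⁻

Electron counts and nuclear charges: Si⁴⁺: 10 e⁻, Z=14, Al³⁺: 10 e⁻, Z=13, Mg²⁺: 10 e⁻, Z=12, Na⁺: 10 e⁻, Z=11, F⁻: 10 e⁻, Z=9, Br⁻: 36 e⁻, Z=35. Si⁴⁺ < Al³⁺ (both 10 e⁻, Z=14>13); Al³⁺ < Mg²⁺ (isoelectronic, higher Z=13 is smaller); Mg²⁺ < Na⁺ (isoelectronic, higher Z=12 is smaller); Na⁺ < F⁻ (isoelectronic, higher Z=11 is smaller); F⁻ < Br⁻ (same group, period 2 vs 4).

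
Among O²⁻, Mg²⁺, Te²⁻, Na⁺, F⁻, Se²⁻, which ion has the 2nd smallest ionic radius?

First list Z and electron count for each: Mg²⁺ has 10 e⁻ (Z=12), Na⁺ has 10 e⁻ (Z=11), F⁻ has 10 e⁻ (Z=9), O²⁻ has 10 e⁻ (Z=8), Se²⁻ has 36 e⁻ (Z=34), Te²⁻ has 54 e⁻ (Z=52). Mg²⁺ < Na⁺ (isoelectronic, higher Z=12 is smaller); Na⁺ < F⁻ (isoelectronic, higher Z=11 is smaller); F⁻ < O²⁻ (isoelectronic, higher Z=9 is smaller); O²⁻ < Se²⁻ (same group, 2 shells fewer); Se²⁻ < Te²⁻ (same group, 1 shell fewer).
Full ascending order: Mg²⁺ < Na⁺ < F⁻ < O²⁻ < Se²⁻ < Te²⁻. Counting from the smallest, position 2 is Na⁺.

Na⁺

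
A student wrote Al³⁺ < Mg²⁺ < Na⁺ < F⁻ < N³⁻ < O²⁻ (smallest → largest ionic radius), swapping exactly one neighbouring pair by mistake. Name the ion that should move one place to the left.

Scanning neighbour by neighbour, only N³⁻/O²⁻ violates a trend: they are isoelectronic (10 e⁻) and O has more protons than N (8 vs 7), making O²⁻ smaller. That makes O²⁻ the one sitting a position late relative to where it belongs.

O²⁻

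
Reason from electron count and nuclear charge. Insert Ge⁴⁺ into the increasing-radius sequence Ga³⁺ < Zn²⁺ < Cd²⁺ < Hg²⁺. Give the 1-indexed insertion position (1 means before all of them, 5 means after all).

1

Electron counts and nuclear charges: Ge⁴⁺ has 28 e⁻ (Z=32), Ga³⁺ has 28 e⁻ (Z=31), Zn²⁺ has 28 e⁻ (Z=30), Cd²⁺ has 46 e⁻ (Z=48), Hg²⁺ has 78 e⁻ (Z=80). Ge⁴⁺ < Ga³⁺ (both 28 e⁻, Z=32>31); Ga³⁺ < Zn²⁺ (both 28 e⁻, Z=31>30); Zn²⁺ < Cd²⁺ (same group, period 4 vs 5); Cd²⁺ < Hg²⁺ (same group, 1 shell fewer).
Merged order: Ge⁴⁺ < Ga³⁺ < Zn²⁺ < Cd²⁺ < Hg²⁺ — Ge⁴⁺ is number 1.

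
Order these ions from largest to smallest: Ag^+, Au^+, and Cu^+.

Au^+ > Ag^+ > Cu^+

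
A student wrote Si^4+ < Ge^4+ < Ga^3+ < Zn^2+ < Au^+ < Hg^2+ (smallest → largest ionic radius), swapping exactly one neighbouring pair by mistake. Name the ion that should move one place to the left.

The pair Au^+, Hg^2+ is the wrong way round — Hg^2+ and Au^+ share 78 electrons; the higher nuclear charge on Hg (Z=80) contracts it more, so Hg^2+ < Au^+. All other adjacent pairs agree with periodic trends, so Hg^2+ is the misplaced ion.

Hg^2+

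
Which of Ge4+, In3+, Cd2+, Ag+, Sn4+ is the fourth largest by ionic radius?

Sn4+

Tabulating Z and e⁻: Ge4+: 28 e⁻, Z=32, Sn4+: 46 e⁻, Z=50, In3+: 46 e⁻, Z=49, Cd2+: 46 e⁻, Z=48, Ag+: 46 e⁻, Z=47. Ge4+ < Sn4+ (same group, 1 shell fewer); Sn4+ < In3+ (both 46 e⁻, Z=50>49); In3+ < Cd2+ (isoelectronic, higher Z=49 is smaller); Cd2+ < Ag+ (isoelectronic, higher Z=48 is smaller).
Ordering: Ge4+ < Sn4+ < In3+ < Cd2+ < Ag+. The fourth largest is Sn4+.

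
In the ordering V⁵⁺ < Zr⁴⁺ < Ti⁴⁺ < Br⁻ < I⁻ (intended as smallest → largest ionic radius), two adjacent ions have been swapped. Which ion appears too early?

Check each adjacent pair. Zr⁴⁺ and Ti⁴⁺ are reversed: both in group 4 with the same charge; Ti⁴⁺ (period 4) has the smaller radius. No other neighbouring pair contradicts the periodic trends, so Zr⁴⁺ is the ion listed too early.

Zr⁴⁺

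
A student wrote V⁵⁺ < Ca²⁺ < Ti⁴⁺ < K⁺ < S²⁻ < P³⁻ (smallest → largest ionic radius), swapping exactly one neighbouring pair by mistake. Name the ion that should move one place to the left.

Scanning neighbour by neighbour, only Ca²⁺/Ti⁴⁺ violates a trend: they are isoelectronic (18 e⁻) and Ti has more protons than Ca (22 vs 20), making Ti⁴⁺ smaller. That makes Ti⁴⁺ the one sitting a position late relative to where it belongs.

Ti⁴⁺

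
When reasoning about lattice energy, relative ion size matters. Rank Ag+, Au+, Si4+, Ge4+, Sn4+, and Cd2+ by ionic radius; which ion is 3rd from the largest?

First list Z and electron count for each: Si4+ has 10 e⁻ (Z=14), Ge4+ has 28 e⁻ (Z=32), Sn4+ has 46 e⁻ (Z=50), Cd2+ has 46 e⁻ (Z=48), Ag+ has 46 e⁻ (Z=47), Au+ has 78 e⁻ (Z=79). Si4+ < Ge4+ (same group, 1 shell fewer); Ge4+ < Sn4+ (same group, 1 shell fewer); Sn4+ < Cd2+ (both 46 e⁻, Z=50>48); Cd2+ < Ag+ (both 46 e⁻, Z=48>47); Ag+ < Au+ (same group, period 5 vs 6).
Full ascending order: Si4+ < Ge4+ < Sn4+ < Cd2+ < Ag+ < Au+. Counting from the largest, position 3 is Cd2+.

Cd2+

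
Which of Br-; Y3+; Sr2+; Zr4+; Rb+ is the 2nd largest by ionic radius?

Rb+

All of these have 36 electrons (isoelectronic). With the same electron cloud, the ion with the most protons pulls it in tightest. Nuclear charges: Zr4+ (Z=40), Y3+ (Z=39), Sr2+ (Z=38), Rb+ (Z=37), Br- (Z=35). Highest Z is smallest.
Ordering: Zr4+ < Y3+ < Sr2+ < Rb+ < Br-. The 2nd largest is Rb+.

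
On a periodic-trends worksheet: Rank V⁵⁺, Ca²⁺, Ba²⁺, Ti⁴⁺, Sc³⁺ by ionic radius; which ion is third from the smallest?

First list Z and electron count for each: V⁵⁺: 18 e⁻, Z=23, Ti⁴⁺: 18 e⁻, Z=22, Sc³⁺: 18 e⁻, Z=21, Ca²⁺: 18 e⁻, Z=20, Ba²⁺: 54 e⁻, Z=56. V⁵⁺ < Ti⁴⁺ (isoelectronic, higher Z=23 is smaller); Ti⁴⁺ < Sc³⁺ (both 18 e⁻, Z=22>21); Sc³⁺ < Ca²⁺ (isoelectronic, higher Z=21 is smaller); Ca²⁺ < Ba²⁺ (same group, 2 shells fewer).
Full ascending order: V⁵⁺ < Ti⁴⁺ < Sc³⁺ < Ca²⁺ < Ba²⁺. Counting from the smallest, position 3 is Sc³⁺.

Sc³⁺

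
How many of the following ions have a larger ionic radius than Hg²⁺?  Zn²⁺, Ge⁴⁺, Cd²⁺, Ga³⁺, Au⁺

First list Z and electron count for each: Ge⁴⁺ (Z=32, 28 e⁻), Ga³⁺ (Z=31, 28 e⁻), Zn²⁺ (Z=30, 28 e⁻), Cd²⁺ (Z=48, 46 e⁻), Hg²⁺ (Z=80, 78 e⁻), Au⁺ (Z=79, 78 e⁻). Ge⁴⁺ < Ga³⁺ (both 28 e⁻, Z=32>31); Ga³⁺ < Zn²⁺ (both 28 e⁻, Z=31>30); Zn²⁺ < Cd²⁺ (same group, period 4 vs 5); Cd²⁺ < Hg²⁺ (same group, period 5 vs 6); Hg²⁺ < Au⁺ (isoelectronic, higher Z=80 is smaller).
Overall: Ge⁴⁺ < Ga³⁺ < Zn²⁺ < Cd²⁺ < Hg²⁺ < Au⁺. Hg²⁺ has 4 below it and 1 above. That's 1.

1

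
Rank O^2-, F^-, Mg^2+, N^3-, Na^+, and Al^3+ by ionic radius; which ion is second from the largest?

O^2-

Isoelectronic series (10 e⁻ each). Size is set by nuclear charge: more protons means a smaller ion. Al^3+ (Z=13), Mg^2+ (Z=12), Na^+ (Z=11), F^- (Z=9), O^2- (Z=8), N^3- (Z=7).
So the order is Al^3+ < Mg^2+ < Na^+ < F^- < O^2- < N^3-; the 2nd-largest ion is O^2-.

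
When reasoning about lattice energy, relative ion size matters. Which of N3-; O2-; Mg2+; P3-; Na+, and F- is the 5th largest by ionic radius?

Na+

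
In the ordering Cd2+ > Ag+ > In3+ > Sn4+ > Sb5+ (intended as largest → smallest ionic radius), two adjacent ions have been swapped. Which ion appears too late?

Ag+

The pair Cd2+, Ag+ is the wrong way round — they are isoelectronic (46 e⁻) and Cd has more protons than Ag (48 vs 47), making Cd2+ smaller. All other adjacent pairs agree with periodic trends, so Ag+ is the misplaced ion.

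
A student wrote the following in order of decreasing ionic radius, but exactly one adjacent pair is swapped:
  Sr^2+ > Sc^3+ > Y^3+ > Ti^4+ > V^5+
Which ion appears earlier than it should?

Sc^3+

Scanning neighbour by neighbour, only Sc^3+/Y^3+ violates a trend: Sc^3+ and Y^3+ are in one column with the same charge; the lighter period-4 ion has one fewer shell and is smaller. That makes Sc^3+ the one sitting a position early relative to where it belongs.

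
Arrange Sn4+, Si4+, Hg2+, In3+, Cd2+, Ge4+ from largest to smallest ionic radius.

Hg2+ > Cd2+ > In3+ > Sn4+ > Ge4+ > Si4+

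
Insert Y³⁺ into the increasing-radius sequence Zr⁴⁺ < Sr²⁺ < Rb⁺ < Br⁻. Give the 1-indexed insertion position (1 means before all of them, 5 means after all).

Isoelectronic series (36 e⁻ each). Size is set by nuclear charge: more protons means a smaller ion. Zr⁴⁺ (Z=40), Y³⁺ (Z=39), Sr²⁺ (Z=38), Rb⁺ (Z=37), Br⁻ (Z=35).
Merged order: Zr⁴⁺ < Y³⁺ < Sr²⁺ < Rb⁺ < Br⁻ — Y³⁺ is number 2.

2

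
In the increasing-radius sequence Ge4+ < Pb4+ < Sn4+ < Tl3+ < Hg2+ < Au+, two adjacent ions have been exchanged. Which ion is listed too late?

Sn4+

The pair Pb4+, Sn4+ is the wrong way round — same group and charge — period 5 sits above period 6, so Sn4+ is smaller. All other adjacent pairs agree with periodic trends, so Sn4+ is the misplaced ion.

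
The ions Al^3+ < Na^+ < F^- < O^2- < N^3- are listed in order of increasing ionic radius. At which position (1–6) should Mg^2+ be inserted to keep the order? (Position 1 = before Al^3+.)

2

All of these have 10 electrons (isoelectronic). With the same electron cloud, the ion with the most protons pulls it in tightest. Nuclear charges: Al^3+ (Z=13), Mg^2+ (Z=12), Na^+ (Z=11), F^- (Z=9), O^2- (Z=8), N^3- (Z=7). Highest Z is smallest.
Putting Mg^2+ in gives Al^3+ < Mg^2+ < Na^+ < F^- < O^2- < N^3-; it lands at slot 2.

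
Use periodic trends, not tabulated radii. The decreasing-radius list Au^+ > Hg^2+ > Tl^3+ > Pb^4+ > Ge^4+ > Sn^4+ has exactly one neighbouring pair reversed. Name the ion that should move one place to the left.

Check each adjacent pair. Ge^4+ and Sn^4+ are reversed: both in group 14 with the same charge; Ge^4+ (period 4) has the smaller radius. No other neighbouring pair contradicts the periodic trends, so Sn^4+ is the ion listed too late.

Sn^4+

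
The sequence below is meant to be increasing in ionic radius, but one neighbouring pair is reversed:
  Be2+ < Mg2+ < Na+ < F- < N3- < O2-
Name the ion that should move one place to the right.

N3-

Scanning neighbour by neighbour, only N3-/O2- violates a trend: they are isoelectronic (10 e⁻) and O has more protons than N (8 vs 7), making O2- smaller. That makes N3- the one sitting a position early relative to where it belongs.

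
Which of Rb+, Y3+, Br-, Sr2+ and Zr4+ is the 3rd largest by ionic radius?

Sr2+

All of these have 36 electrons (isoelectronic). With the same electron cloud, the ion with the most protons pulls it in tightest. Nuclear charges: Zr4+ (Z=40), Y3+ (Z=39), Sr2+ (Z=38), Rb+ (Z=37), Br- (Z=35). Highest Z is smallest.
Full ascending order: Zr4+ < Y3+ < Sr2+ < Rb+ < Br-. Counting from the largest, position 3 is Sr2+.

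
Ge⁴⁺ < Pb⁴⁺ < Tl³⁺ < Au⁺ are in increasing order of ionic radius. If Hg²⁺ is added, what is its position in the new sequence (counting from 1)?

4

Tabulating Z and e⁻: Ge⁴⁺ has 28 e⁻ (Z=32), Pb⁴⁺ has 78 e⁻ (Z=82), Tl³⁺ has 78 e⁻ (Z=81), Hg²⁺ has 78 e⁻ (Z=80), Au⁺ has 78 e⁻ (Z=79). Ge⁴⁺ < Pb⁴⁺ (same group, period 4 vs 6); Pb⁴⁺ < Tl³⁺ (both 78 e⁻, Z=82>81); Tl³⁺ < Hg²⁺ (both 78 e⁻, Z=81>80); Hg²⁺ < Au⁺ (both 78 e⁻, Z=80>79).
Putting Hg²⁺ in gives Ge⁴⁺ < Pb⁴⁺ < Tl³⁺ < Hg²⁺ < Au⁺; it lands at slot 4.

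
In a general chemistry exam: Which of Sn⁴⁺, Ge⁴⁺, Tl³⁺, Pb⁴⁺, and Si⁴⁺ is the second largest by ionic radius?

Pb⁴⁺

Work out protons and electrons: Si⁴⁺ has 10 e⁻ (Z=14), Ge⁴⁺ has 28 e⁻ (Z=32), Sn⁴⁺ has 46 e⁻ (Z=50), Pb⁴⁺ has 78 e⁻ (Z=82), Tl³⁺ has 78 e⁻ (Z=81). Si⁴⁺ < Ge⁴⁺ (same group, period 3 vs 4); Ge⁴⁺ < Sn⁴⁺ (same group, period 4 vs 5); Sn⁴⁺ < Pb⁴⁺ (same group, 1 shell fewer); Pb⁴⁺ < Tl³⁺ (isoelectronic, higher Z=82 is smaller).
Full ascending order: Si⁴⁺ < Ge⁴⁺ < Sn⁴⁺ < Pb⁴⁺ < Tl³⁺. Counting from the largest, position 2 is Pb⁴⁺.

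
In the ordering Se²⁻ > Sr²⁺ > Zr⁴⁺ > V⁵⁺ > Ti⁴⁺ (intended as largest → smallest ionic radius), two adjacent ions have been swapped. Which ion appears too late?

Ti⁴⁺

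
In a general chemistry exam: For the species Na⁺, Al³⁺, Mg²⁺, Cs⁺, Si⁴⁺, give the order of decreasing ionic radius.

Electron counts and nuclear charges: Si⁴⁺ has 10 e⁻ (Z=14), Al³⁺ has 10 e⁻ (Z=13), Mg²⁺ has 10 e⁻ (Z=12), Na⁺ has 10 e⁻ (Z=11), Cs⁺ has 54 e⁻ (Z=55). Si⁴⁺ < Al³⁺ (both 10 e⁻, Z=14>13); Al³⁺ < Mg²⁺ (isoelectronic, higher Z=13 is smaller); Mg²⁺ < Na⁺ (isoelectronic, higher Z=12 is smaller); Na⁺ < Cs⁺ (same group, 3 shells fewer).

Cs⁺ > Na⁺ > Mg²⁺ > Al³⁺ > Si⁴⁺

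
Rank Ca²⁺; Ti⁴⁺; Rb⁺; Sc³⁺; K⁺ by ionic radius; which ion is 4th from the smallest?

K⁺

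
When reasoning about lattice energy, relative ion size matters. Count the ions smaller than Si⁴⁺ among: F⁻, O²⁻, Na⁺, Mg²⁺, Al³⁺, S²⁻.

Tabulating Z and e⁻: Si⁴⁺ (Z=14, 10 e⁻), Al³⁺ (Z=13, 10 e⁻), Mg²⁺ (Z=12, 10 e⁻), Na⁺ (Z=11, 10 e⁻), F⁻ (Z=9, 10 e⁻), O²⁻ (Z=8, 10 e⁻), S²⁻ (Z=16, 18 e⁻). Si⁴⁺ < Al³⁺ (isoelectronic, higher Z=14 is smaller); Al³⁺ < Mg²⁺ (isoelectronic, higher Z=13 is smaller); Mg²⁺ < Na⁺ (isoelectronic, higher Z=12 is smaller); Na⁺ < F⁻ (isoelectronic, higher Z=11 is smaller); F⁻ < O²⁻ (isoelectronic, higher Z=9 is smaller); O²⁻ < S²⁻ (same group, 1 shell fewer).
Ordering all of them (including Si⁴⁺) by radius gives Si⁴⁺ < Al³⁺ < Mg²⁺ < Na⁺ < F⁻ < O²⁻ < S²⁻. That's 0.

0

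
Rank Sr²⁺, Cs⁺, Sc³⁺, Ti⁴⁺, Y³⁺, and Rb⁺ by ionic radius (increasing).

Ti⁴⁺ < Sc³⁺ < Y³⁺ < Sr²⁺ < Rb⁺ < Cs⁺

Electron counts and nuclear charges: Ti⁴⁺ has 18 e⁻ (Z=22), Sc³⁺ has 18 e⁻ (Z=21), Y³⁺ has 36 e⁻ (Z=39), Sr²⁺ has 36 e⁻ (Z=38), Rb⁺ has 36 e⁻ (Z=37), Cs⁺ has 54 e⁻ (Z=55). Ti⁴⁺ < Sc³⁺ (isoelectronic, higher Z=22 is smaller); Sc³⁺ < Y³⁺ (same group, period 4 vs 5); Y³⁺ < Sr²⁺ (both 36 e⁻, Z=39>38); Sr²⁺ < Rb⁺ (both 36 e⁻, Z=38>37); Rb⁺ < Cs⁺ (same group, 1 shell fewer).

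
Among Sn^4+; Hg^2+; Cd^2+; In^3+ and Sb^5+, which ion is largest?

Electron counts and nuclear charges: Sb^5+ (Z=51, 46 e⁻), Sn^4+ (Z=50, 46 e⁻), In^3+ (Z=49, 46 e⁻), Cd^2+ (Z=48, 46 e⁻), Hg^2+ (Z=80, 78 e⁻). Sb^5+ < Sn^4+ (isoelectronic, higher Z=51 is smaller); Sn^4+ < In^3+ (both 46 e⁻, Z=50>49); In^3+ < Cd^2+ (both 46 e⁻, Z=49>48); Cd^2+ < Hg^2+ (same group, 1 shell fewer).

Hg^2+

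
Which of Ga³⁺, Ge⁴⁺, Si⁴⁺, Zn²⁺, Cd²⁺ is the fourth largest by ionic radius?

Ge⁴⁺

Si⁴⁺ (Z=14, 10 e⁻), Ge⁴⁺ (Z=32, 28 e⁻), Ga³⁺ (Z=31, 28 e⁻), Zn²⁺ (Z=30, 28 e⁻), Cd²⁺ (Z=48, 46 e⁻). Si⁴⁺ < Ge⁴⁺ (same group, period 3 vs 4); Ge⁴⁺ < Ga³⁺ (isoelectronic, higher Z=32 is smaller); Ga³⁺ < Zn²⁺ (both 28 e⁻, Z=31>30); Zn²⁺ < Cd²⁺ (same group, period 4 vs 5).
That gives Si⁴⁺ < Ge⁴⁺ < Ga³⁺ < Zn²⁺ < Cd²⁺. From the largest end, number 4 is Ge⁴⁺.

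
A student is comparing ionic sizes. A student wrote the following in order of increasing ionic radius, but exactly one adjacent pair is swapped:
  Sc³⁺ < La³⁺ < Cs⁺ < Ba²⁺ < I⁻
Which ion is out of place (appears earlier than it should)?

Check each adjacent pair. Cs⁺ and Ba²⁺ are reversed: Ba²⁺ and Cs⁺ share 54 electrons; the higher nuclear charge on Ba (Z=56) contracts it more, so Ba²⁺ < Cs⁺. No other neighbouring pair contradicts the periodic trends, so Cs⁺ is the ion listed too early.

Cs⁺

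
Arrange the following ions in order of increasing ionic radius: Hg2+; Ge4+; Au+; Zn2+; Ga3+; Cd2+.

Electron counts and nuclear charges: Ge4+: 28 e⁻, Z=32, Ga3+: 28 e⁻, Z=31, Zn2+: 28 e⁻, Z=30, Cd2+: 46 e⁻, Z=48, Hg2+: 78 e⁻, Z=80, Au+: 78 e⁻, Z=79. Ge4+ < Ga3+ (both 28 e⁻, Z=32>31); Ga3+ < Zn2+ (both 28 e⁻, Z=31>30); Zn2+ < Cd2+ (same group, 1 shell fewer); Cd2+ < Hg2+ (same group, period 5 vs 6); Hg2+ < Au+ (isoelectronic, higher Z=80 is smaller).

Ge4+ < Ga3+ < Zn2+ < Cd2+ < Hg2+ < Au+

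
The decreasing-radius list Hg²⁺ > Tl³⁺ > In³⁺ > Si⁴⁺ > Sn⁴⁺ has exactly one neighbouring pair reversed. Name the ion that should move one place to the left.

Sn⁴⁺

The pair Si⁴⁺, Sn⁴⁺ is the wrong way round — Si⁴⁺ and Sn⁴⁺ are in one column with the same charge; the lighter period-3 ion has 2 fewer shells and is smaller. All other adjacent pairs agree with periodic trends, so Sn⁴⁺ is the misplaced ion.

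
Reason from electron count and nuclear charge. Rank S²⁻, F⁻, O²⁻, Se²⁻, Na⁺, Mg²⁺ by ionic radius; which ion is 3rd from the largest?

O²⁻

Mg²⁺: 10 e⁻, Z=12, Na⁺: 10 e⁻, Z=11, F⁻: 10 e⁻, Z=9, O²⁻: 10 e⁻, Z=8, S²⁻: 18 e⁻, Z=16, Se²⁻: 36 e⁻, Z=34. Mg²⁺ < Na⁺ (isoelectronic, higher Z=12 is smaller); Na⁺ < F⁻ (isoelectronic, higher Z=11 is smaller); F⁻ < O²⁻ (both 10 e⁻, Z=9>8); O²⁻ < S²⁻ (same group, period 2 vs 3); S²⁻ < Se²⁻ (same group, period 3 vs 4).
So the order is Mg²⁺ < Na⁺ < F⁻ < O²⁻ < S²⁻ < Se²⁻; the 3rd-largest ion is O²⁻.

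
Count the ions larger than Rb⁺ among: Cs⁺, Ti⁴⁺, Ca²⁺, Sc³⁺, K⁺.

Ti⁴⁺ (Z=22, 18 e⁻), Sc³⁺ (Z=21, 18 e⁻), Ca²⁺ (Z=20, 18 e⁻), K⁺ (Z=19, 18 e⁻), Rb⁺ (Z=37, 36 e⁻), Cs⁺ (Z=55, 54 e⁻). Ti⁴⁺ < Sc³⁺ (both 18 e⁻, Z=22>21); Sc³⁺ < Ca²⁺ (both 18 e⁻, Z=21>20); Ca²⁺ < K⁺ (both 18 e⁻, Z=20>19); K⁺ < Rb⁺ (same group, period 4 vs 5); Rb⁺ < Cs⁺ (same group, 1 shell fewer).
Overall: Ti⁴⁺ < Sc³⁺ < Ca²⁺ < K⁺ < Rb⁺ < Cs⁺. Rb⁺ has 4 below it and 1 above. So 1 is larger.

1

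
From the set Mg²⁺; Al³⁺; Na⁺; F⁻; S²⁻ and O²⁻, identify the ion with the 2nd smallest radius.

First list Z and electron count for each: Al³⁺ (Z=13, 10 e⁻), Mg²⁺ (Z=12, 10 e⁻), Na⁺ (Z=11, 10 e⁻), F⁻ (Z=9, 10 e⁻), O²⁻ (Z=8, 10 e⁻), S²⁻ (Z=16, 18 e⁻). Al³⁺ < Mg²⁺ (both 10 e⁻, Z=13>12); Mg²⁺ < Na⁺ (both 10 e⁻, Z=12>11); Na⁺ < F⁻ (both 10 e⁻, Z=11>9); F⁻ < O²⁻ (both 10 e⁻, Z=9>8); O²⁻ < S²⁻ (same group, period 2 vs 3).
So the order is Al³⁺ < Mg²⁺ < Na⁺ < F⁻ < O²⁻ < S²⁻; the 2nd-smallest ion is Mg²⁺.

Mg²⁺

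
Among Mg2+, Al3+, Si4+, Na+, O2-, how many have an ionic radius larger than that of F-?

1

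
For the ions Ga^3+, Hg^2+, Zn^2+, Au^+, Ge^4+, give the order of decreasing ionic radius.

Au^+ > Hg^2+ > Zn^2+ > Ga^3+ > Ge^4+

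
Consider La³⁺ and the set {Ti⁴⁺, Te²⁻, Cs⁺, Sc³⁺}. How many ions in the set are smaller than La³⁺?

2

First list Z and electron count for each: Ti⁴⁺ (Z=22, 18 e⁻), Sc³⁺ (Z=21, 18 e⁻), La³⁺ (Z=57, 54 e⁻), Cs⁺ (Z=55, 54 e⁻), Te²⁻ (Z=52, 54 e⁻). Ti⁴⁺ < Sc³⁺ (both 18 e⁻, Z=22>21); Sc³⁺ < La³⁺ (same group, period 4 vs 6); La³⁺ < Cs⁺ (isoelectronic, higher Z=57 is smaller); Cs⁺ < Te²⁻ (both 54 e⁻, Z=55>52).
Placing each against La³⁺: smaller — Ti⁴⁺, Sc³⁺; larger — Cs⁺, Te²⁻. Count: 2.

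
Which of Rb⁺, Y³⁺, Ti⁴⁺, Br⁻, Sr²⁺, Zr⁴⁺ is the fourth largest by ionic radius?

First list Z and electron count for each: Ti⁴⁺ has 18 e⁻ (Z=22), Zr⁴⁺ has 36 e⁻ (Z=40), Y³⁺ has 36 e⁻ (Z=39), Sr²⁺ has 36 e⁻ (Z=38), Rb⁺ has 36 e⁻ (Z=37), Br⁻ has 36 e⁻ (Z=35). Ti⁴⁺ < Zr⁴⁺ (same group, period 4 vs 5); Zr⁴⁺ < Y³⁺ (isoelectronic, higher Z=40 is smaller); Y³⁺ < Sr²⁺ (isoelectronic, higher Z=39 is smaller); Sr²⁺ < Rb⁺ (both 36 e⁻, Z=38>37); Rb⁺ < Br⁻ (isoelectronic, higher Z=37 is smaller).
Full ascending order: Ti⁴⁺ < Zr⁴⁺ < Y³⁺ < Sr²⁺ < Rb⁺ < Br⁻. Counting from the largest, position 4 is Y³⁺.

Y³⁺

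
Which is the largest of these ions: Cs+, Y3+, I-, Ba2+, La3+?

Work out protons and electrons: Y3+ (Z=39, 36 e⁻), La3+ (Z=57, 54 e⁻), Ba2+ (Z=56, 54 e⁻), Cs+ (Z=55, 54 e⁻), I- (Z=53, 54 e⁻). Y3+ < La3+ (same group, period 5 vs 6); La3+ < Ba2+ (both 54 e⁻, Z=57>56); Ba2+ < Cs+ (both 54 e⁻, Z=56>55); Cs+ < I- (isoelectronic, higher Z=55 is smaller).

I-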